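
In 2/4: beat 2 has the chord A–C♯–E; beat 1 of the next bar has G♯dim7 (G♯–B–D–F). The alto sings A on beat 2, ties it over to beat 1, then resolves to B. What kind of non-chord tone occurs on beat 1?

Retardation.

The harmony at that moment is G♯ diminished seventh chord (G♯, B, D, F); A is not a chord tone.
It is held over (the same pitch as the preceding A) and left by step up to B.
Held over from the previous chord and resolving up by step — a retardation.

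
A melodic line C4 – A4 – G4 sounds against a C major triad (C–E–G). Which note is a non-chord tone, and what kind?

The harmony at that moment is C major triad (C, E, G); A4 is not a chord tone.
It is approached by leap up from C4 and left by step down to G4.
Leap in, step out — an appoggiatura.

A4 is an appoggiatura.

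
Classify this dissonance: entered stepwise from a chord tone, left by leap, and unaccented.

Escape tone.

Approach: by step. Departure: by leap. Metric position: weak.
Step in, leap out, from a weak position — an escape tone (échappée). (It is the mirror image of the appoggiatura, which leaps in and steps out on a strong beat.)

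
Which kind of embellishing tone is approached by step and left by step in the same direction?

Approach: by step. Departure: by step, continuing in the same direction.
Stepwise on both sides with no change of direction means the note fills in the space between two different chord tones — a passing tone. (Had it turned back to its starting note it would be a neighbor tone instead.)

Passing tone.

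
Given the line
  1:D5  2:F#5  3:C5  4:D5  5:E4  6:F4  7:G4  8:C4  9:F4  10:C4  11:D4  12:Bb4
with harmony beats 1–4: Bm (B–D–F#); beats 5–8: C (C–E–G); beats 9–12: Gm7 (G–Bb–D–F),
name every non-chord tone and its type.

C5 (beat 3) — appoggiatura; F4 (beat 6) — passing tone; C4 (beat 10) — appoggiatura.

The harmony at that moment is B minor triad (B, D, F#); C5 is not a chord tone.
It is approached by leap down from F#5 and left by step up to D5.
Leap in, step out — an appoggiatura.
The harmony at that moment is C major triad (C, E, G); F4 is not a chord tone.
It is approached by step up from E4 and left by step up to G4.
Step in, step out in the same direction — a passing tone.
The harmony at that moment is G minor seventh chord (G, Bb, D, F); C4 is not a chord tone.
It is approached by leap down from F4 and left by step up to D4.
Leap in, step out — an appoggiatura.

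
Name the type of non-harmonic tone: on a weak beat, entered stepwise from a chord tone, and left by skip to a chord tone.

Escape tone.

Approach: by step. Departure: by leap. Metric position: weak.
Step in, leap out, from a weak position — an escape tone (échappée). (It is the mirror image of the appoggiatura, which leaps in and steps out on a strong beat.)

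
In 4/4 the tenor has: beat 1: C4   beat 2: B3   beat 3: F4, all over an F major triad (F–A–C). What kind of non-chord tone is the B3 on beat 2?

Escape tone.

The harmony at that moment is F major triad (F, A, C); B3 is not a chord tone.
It is approached by step down from C4 and left by leap up to F4.
Step in, leap out, on a weak beat — an escape tone.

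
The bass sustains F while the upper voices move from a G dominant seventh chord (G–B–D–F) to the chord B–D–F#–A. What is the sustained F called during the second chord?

The harmony at that moment is B minor seventh chord (B, D, F#, A); F is not a chord tone.
It is held over (the same pitch as the preceding F) and then sustained as the same pitch into the next harmony.
Sustained through a change of harmony — a pedal tone.

Pedal tone (pedal point).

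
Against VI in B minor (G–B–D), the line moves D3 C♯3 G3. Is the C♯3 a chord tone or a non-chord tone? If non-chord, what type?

The harmony at that moment is G major triad (G, B, D); C♯3 is not a chord tone.
It is approached by step down from D3 and left by leap up to G3.
Step in, leap out — an escape tone.

Non-chord tone — an escape tone.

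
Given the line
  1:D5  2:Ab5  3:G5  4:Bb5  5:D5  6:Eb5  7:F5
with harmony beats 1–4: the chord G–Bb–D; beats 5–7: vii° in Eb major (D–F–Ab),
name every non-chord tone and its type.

Ab5 (beat 2) — appoggiatura; Eb5 (beat 6) — passing tone.

The harmony at that moment is G minor triad (G, Bb, D); Ab5 is not a chord tone.
It is approached by leap up from D5 and left by step down to G5.
Leap in, step out — an appoggiatura.
The harmony at that moment is D diminished triad (D, F, Ab); Eb5 is not a chord tone.
It is approached by step up from D5 and left by step up to F5.
Step in, step out in the same direction — a passing tone.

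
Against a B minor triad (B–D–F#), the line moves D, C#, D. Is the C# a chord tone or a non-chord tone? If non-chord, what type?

The harmony at that moment is B minor triad (B, D, F#); C# is not a chord tone.
It is approached by step down from D and left by step up to D.
Step away and step back to the same note — a neighbor tone (lower neighbor).

Non-chord tone — a neighbor tone.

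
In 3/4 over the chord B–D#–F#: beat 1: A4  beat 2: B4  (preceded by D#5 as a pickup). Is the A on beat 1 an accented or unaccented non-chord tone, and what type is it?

The harmony at that moment is B major triad (B, D#, F#); A4 is not a chord tone.
It is approached by leap down from D#5 and left by step up to B4.
Leap in, step out — an appoggiatura.
It falls on the downbeat, so it is accented.

Accented appoggiatura.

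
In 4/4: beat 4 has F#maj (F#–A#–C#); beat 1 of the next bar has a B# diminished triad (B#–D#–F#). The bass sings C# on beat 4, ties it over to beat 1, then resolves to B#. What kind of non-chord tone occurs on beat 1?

Suspension.

The harmony at that moment is B# diminished triad (B#, D#, F#); C# is not a chord tone.
It is held over (the same pitch as the preceding C#) and left by step down to B#.
Held over from the previous chord and resolving down by step — a suspension.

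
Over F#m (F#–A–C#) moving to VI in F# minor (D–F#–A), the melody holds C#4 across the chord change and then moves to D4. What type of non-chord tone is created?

The harmony at that moment is D major triad (D, F#, A); C#4 is not a chord tone.
It is held over (the same pitch as the preceding C#4) and left by step up to D4.
Held over from the previous chord and resolving up by step — a retardation.

C#4 is a retardation.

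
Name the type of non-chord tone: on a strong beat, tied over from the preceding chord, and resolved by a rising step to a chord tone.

Approach: by preparation — the pitch is first a chord tone, then held (tied or repeated) while the harmony changes under it. Departure: up by step. Metric position: strong.
A prepared dissonance that resolves upward by step — a retardation. (The same figure resolving downward would be a suspension.)

Retardation.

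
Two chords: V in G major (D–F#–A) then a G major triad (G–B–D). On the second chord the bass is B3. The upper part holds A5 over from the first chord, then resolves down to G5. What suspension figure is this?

7–6 suspension.

At the second chord the bass is B3. The suspended A5 lies a seventh above the bass; after resolving down by step to G5, the interval above the bass becomes a sixth.
Suspension figures are named by those two intervals: 7–6.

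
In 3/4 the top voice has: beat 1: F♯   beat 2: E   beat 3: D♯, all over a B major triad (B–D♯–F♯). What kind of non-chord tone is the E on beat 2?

Passing tone.

The harmony at that moment is B major triad (B, D♯, F♯); E is not a chord tone.
It is approached by step down from F♯ and left by step down to D♯.
Step in, step out in the same direction — a passing tone.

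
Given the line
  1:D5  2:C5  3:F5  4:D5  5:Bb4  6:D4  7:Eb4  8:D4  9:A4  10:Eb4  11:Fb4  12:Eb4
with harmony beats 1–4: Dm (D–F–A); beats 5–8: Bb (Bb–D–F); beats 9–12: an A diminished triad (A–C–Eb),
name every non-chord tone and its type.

C5 (beat 2) — escape tone; Eb4 (beat 7) — neighbor tone; Fb4 (beat 11) — neighbor tone.

The harmony at that moment is D minor triad (D, F, A); C5 is not a chord tone.
It is approached by step down from D5 and left by leap up to F5.
Step in, leap out — an escape tone.
The harmony at that moment is Bb major triad (Bb, D, F); Eb4 is not a chord tone.
It is approached by step up from D4 and left by step down to D4.
Step away and step back to the same note — a neighbor tone (upper neighbor).
The harmony at that moment is A diminished triad (A, C, Eb); Fb4 is not a chord tone.
It is approached by step up from Eb4 and left by step down to Eb4.
Step away and step back to the same note — a neighbor tone (upper neighbor).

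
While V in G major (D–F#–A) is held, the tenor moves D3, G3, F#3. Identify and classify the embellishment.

G3 is an appoggiatura.

The harmony at that moment is D major triad (D, F#, A); G3 is not a chord tone.
It is approached by leap up from D3 and left by step down to F#3.
Leap in, step out — an appoggiatura.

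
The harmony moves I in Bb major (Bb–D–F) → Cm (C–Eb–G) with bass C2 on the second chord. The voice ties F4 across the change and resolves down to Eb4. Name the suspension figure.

4–3 suspension.

At the second chord the bass is C2. The suspended F4 lies a fourth above the bass; after resolving down by step to Eb4, the interval above the bass becomes a third.
Suspension figures are named by those two intervals: 4–3.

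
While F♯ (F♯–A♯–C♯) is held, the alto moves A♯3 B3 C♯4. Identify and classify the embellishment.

B3 is a passing tone.

The harmony at that moment is F♯ major triad (F♯, A♯, C♯); B3 is not a chord tone.
It is approached by step up from A♯3 and left by step up to C♯4.
Step in, step out in the same direction — a passing tone.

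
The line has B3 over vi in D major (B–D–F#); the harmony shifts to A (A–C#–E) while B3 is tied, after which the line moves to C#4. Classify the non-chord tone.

The harmony at that moment is A major triad (A, C#, E); B3 is not a chord tone.
It is held over (the same pitch as the preceding B3) and left by step up to C#4.
Held over from the previous chord and resolving up by step — a retardation.

B3 is a retardation.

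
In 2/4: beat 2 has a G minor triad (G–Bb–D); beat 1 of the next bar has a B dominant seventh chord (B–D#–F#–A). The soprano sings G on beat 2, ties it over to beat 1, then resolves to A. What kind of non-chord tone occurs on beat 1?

The harmony at that moment is B dominant seventh chord (B, D#, F#, A); G is not a chord tone.
It is held over (the same pitch as the preceding G) and left by step up to A.
Held over from the previous chord and resolving up by step — a retardation.

Retardation.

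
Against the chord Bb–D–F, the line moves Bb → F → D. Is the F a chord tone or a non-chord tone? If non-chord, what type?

Bb major triad contains Bb, D, F; F is the fifth, so it is a chord tone.

Chord tone (the fifth of Bb major triad).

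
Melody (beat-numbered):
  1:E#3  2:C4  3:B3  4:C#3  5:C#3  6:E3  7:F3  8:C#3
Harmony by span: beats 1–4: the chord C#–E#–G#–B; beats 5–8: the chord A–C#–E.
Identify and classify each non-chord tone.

The harmony at that moment is C# dominant seventh chord (C#, E#, G#, B); C4 is not a chord tone.
It is approached by leap up from E#3 and left by step down to B3.
Leap in, step out — an appoggiatura.
The harmony at that moment is A major triad (A, C#, E); F3 is not a chord tone.
It is approached by step up from E3 and left by leap down to C#3.
Step in, leap out — an escape tone.

C4 (beat 2) — appoggiatura; F3 (beat 7) — escape tone.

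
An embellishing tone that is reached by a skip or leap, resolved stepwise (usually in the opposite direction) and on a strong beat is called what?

Appoggiatura.

Approach: by leap. Departure: by step. Metric position: strong.
Leap in, step out, in a metrically strong position — an appoggiatura. (It is the mirror image of the escape tone, which steps in and leaps out from a weak position.)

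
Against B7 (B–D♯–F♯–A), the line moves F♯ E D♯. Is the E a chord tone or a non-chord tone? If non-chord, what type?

Non-chord tone — a passing tone.

The harmony at that moment is B dominant seventh chord (B, D♯, F♯, A); E is not a chord tone.
It is approached by step down from F♯ and left by step down to D♯.
Step in, step out in the same direction — a passing tone.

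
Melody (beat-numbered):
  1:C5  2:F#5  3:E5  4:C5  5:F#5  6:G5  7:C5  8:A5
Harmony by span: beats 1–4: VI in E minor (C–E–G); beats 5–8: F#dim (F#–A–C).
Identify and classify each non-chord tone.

The harmony at that moment is C major triad (C, E, G); F#5 is not a chord tone.
It is approached by leap up from C5 and left by step down to E5.
Leap in, step out — an appoggiatura.
The harmony at that moment is F# diminished triad (F#, A, C); G5 is not a chord tone.
It is approached by step up from F#5 and left by leap down to C5.
Step in, leap out — an escape tone.

F#5 (beat 2) — appoggiatura; G5 (beat 6) — escape tone.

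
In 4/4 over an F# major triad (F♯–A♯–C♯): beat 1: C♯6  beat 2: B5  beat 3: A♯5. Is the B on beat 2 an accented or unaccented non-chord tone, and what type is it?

Unaccented passing tone.

The harmony at that moment is F♯ major triad (F♯, A♯, C♯); B5 is not a chord tone.
It is approached by step down from C♯6 and left by step down to A♯5.
Step in, step out in the same direction — a passing tone.
It falls on a weak beat, so it is unaccented.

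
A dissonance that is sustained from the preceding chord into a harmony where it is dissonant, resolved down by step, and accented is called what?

Approach: by preparation — the pitch is first a chord tone, then held (tied or repeated) while the harmony changes under it. Departure: down by step. Metric position: strong.
A prepared dissonance that resolves downward by step — a suspension. (The same figure resolving upward would be a retardation.)

Suspension.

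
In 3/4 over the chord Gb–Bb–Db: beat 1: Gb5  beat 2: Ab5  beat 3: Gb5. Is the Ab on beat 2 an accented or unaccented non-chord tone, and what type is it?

The harmony at that moment is Gb major triad (Gb, Bb, Db); Ab5 is not a chord tone.
It is approached by step up from Gb5 and left by step down to Gb5.
Step away and step back to the same note — a neighbor tone (upper neighbor).
It falls on a weak beat, so it is unaccented.

Unaccented neighbor tone.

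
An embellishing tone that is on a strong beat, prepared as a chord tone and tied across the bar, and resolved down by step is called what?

Suspension.

Approach: by preparation — the pitch is first a chord tone, then held (tied or repeated) while the harmony changes under it. Departure: down by step. Metric position: strong.
A prepared dissonance that resolves downward by step — a suspension. (The same figure resolving upward would be a retardation.)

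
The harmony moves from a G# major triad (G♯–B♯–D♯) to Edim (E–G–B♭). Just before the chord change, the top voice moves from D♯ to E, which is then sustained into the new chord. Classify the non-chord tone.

The harmony at that moment is G♯ major triad (G♯, B♯, D♯); E is not a chord tone.
It is approached by step up from D♯ and then sustained as the same pitch into the next harmony.
Arriving early and becoming a chord tone when the harmony changes — an anticipation.

E is an anticipation.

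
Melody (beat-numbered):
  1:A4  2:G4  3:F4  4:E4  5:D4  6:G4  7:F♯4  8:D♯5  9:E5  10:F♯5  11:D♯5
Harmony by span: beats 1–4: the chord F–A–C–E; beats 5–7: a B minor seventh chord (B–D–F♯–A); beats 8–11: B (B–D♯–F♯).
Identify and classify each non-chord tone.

G4 (beat 2) — passing tone; G4 (beat 6) — appoggiatura; E5 (beat 9) — passing tone.

The harmony at that moment is F major seventh chord (F, A, C, E); G4 is not a chord tone.
It is approached by step down from A4 and left by step down to F4.
Step in, step out in the same direction — a passing tone.
The harmony at that moment is B minor seventh chord (B, D, F♯, A); G4 is not a chord tone.
It is approached by leap up from D4 and left by step down to F♯4.
Leap in, step out — an appoggiatura.
The harmony at that moment is B major triad (B, D♯, F♯); E5 is not a chord tone.
It is approached by step up from D♯5 and left by step up to F♯5.
Step in, step out in the same direction — a passing tone.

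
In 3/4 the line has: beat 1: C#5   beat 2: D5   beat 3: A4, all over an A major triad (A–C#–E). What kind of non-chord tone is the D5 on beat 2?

The harmony at that moment is A major triad (A, C#, E); D5 is not a chord tone.
It is approached by step up from C#5 and left by leap down to A4.
Step in, leap out, on a weak beat — an escape tone.

Escape tone.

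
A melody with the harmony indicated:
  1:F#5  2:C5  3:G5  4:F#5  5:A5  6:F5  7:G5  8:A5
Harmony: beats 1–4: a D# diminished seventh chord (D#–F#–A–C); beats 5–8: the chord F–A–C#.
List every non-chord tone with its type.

G5 (beat 3) — appoggiatura; G5 (beat 7) — passing tone.

The harmony at that moment is D# diminished seventh chord (D#, F#, A, C); G5 is not a chord tone.
It is approached by leap up from C5 and left by step down to F#5.
Leap in, step out — an appoggiatura.
The harmony at that moment is F augmented triad (F, A, C#); G5 is not a chord tone.
It is approached by step up from F5 and left by step up to A5.
Step in, step out in the same direction — a passing tone.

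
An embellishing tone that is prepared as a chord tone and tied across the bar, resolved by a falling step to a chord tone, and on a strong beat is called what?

Approach: by preparation — the pitch is first a chord tone, then held (tied or repeated) while the harmony changes under it. Departure: down by step. Metric position: strong.
A prepared dissonance that resolves downward by step — a suspension. (The same figure resolving upward would be a retardation.)

Suspension.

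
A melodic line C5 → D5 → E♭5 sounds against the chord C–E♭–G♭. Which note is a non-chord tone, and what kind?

D5 is a passing tone.

The harmony at that moment is C diminished triad (C, E♭, G♭); D5 is not a chord tone.
It is approached by step up from C5 and left by step up to E♭5.
Step in, step out in the same direction — a passing tone.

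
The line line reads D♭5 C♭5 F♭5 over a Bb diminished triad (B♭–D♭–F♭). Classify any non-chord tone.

The harmony at that moment is B♭ diminished triad (B♭, D♭, F♭); C♭5 is not a chord tone.
It is approached by step down from D♭5 and left by leap up to F♭5.
Step in, leap out — an escape tone.

C♭5 is an escape tone.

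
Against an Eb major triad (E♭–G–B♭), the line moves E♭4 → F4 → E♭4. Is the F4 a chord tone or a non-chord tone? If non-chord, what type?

Non-chord tone — a neighbor tone.

The harmony at that moment is E♭ major triad (E♭, G, B♭); F4 is not a chord tone.
It is approached by step up from E♭4 and left by step down to E♭4.
Step away and step back to the same note — a neighbor tone (upper neighbor).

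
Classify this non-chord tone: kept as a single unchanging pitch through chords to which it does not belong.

Approach: none. Departure: none — a single pitch is sustained while the chords change around it, passing through harmonies that do not contain it.
No melodic motion at all; the dissonance is created entirely by the moving harmonies against the stationary note — a pedal tone (pedal point).

Pedal tone.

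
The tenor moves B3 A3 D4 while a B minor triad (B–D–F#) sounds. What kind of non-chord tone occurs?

A3 is an escape tone.

The harmony at that moment is B minor triad (B, D, F#); A3 is not a chord tone.
It is approached by step down from B3 and left by leap up to D4.
Step in, leap out — an escape tone.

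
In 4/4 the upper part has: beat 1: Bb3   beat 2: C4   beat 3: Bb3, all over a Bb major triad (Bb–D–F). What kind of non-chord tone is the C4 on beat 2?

Upper neighbor tone.

The harmony at that moment is Bb major triad (Bb, D, F); C4 is not a chord tone.
It is approached by step up from Bb3 and left by step down to Bb3.
Step away and step back to the same note — a neighbor tone (upper neighbor).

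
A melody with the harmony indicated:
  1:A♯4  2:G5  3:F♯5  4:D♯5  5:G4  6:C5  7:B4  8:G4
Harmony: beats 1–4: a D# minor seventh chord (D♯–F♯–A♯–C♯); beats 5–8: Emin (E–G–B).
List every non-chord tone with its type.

The harmony at that moment is D♯ minor seventh chord (D♯, F♯, A♯, C♯); G5 is not a chord tone.
It is approached by leap up from A♯4 and left by step down to F♯5.
Leap in, step out — an appoggiatura.
The harmony at that moment is E minor triad (E, G, B); C5 is not a chord tone.
It is approached by leap up from G4 and left by step down to B4.
Leap in, step out — an appoggiatura.

G5 (beat 2) — appoggiatura; C5 (beat 6) — appoggiatura.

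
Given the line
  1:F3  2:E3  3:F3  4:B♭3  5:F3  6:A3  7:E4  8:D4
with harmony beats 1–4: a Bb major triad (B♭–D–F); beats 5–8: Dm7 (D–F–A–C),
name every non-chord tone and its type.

The harmony at that moment is B♭ major triad (B♭, D, F); E3 is not a chord tone.
It is approached by step down from F3 and left by step up to F3.
Step away and step back to the same note — a neighbor tone (lower neighbor).
The harmony at that moment is D minor seventh chord (D, F, A, C); E4 is not a chord tone.
It is approached by leap up from A3 and left by step down to D4.
Leap in, step out — an appoggiatura.

E3 (beat 2) — neighbor tone; E4 (beat 7) — appoggiatura.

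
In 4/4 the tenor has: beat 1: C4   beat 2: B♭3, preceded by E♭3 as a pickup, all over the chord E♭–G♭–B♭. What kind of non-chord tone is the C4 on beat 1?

The harmony at that moment is E♭ minor triad (E♭, G♭, B♭); C4 is not a chord tone.
It is approached by leap up from E♭3 and left by step down to B♭3.
Leap in, step out, metrically accented — an appoggiatura.

Appoggiatura.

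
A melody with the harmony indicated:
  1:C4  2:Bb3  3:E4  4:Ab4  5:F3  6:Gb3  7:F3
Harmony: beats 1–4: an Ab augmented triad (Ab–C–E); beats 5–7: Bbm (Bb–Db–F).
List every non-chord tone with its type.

The harmony at that moment is Ab augmented triad (Ab, C, E); Bb3 is not a chord tone.
It is approached by step down from C4 and left by leap up to E4.
Step in, leap out — an escape tone.
The harmony at that moment is Bb minor triad (Bb, Db, F); Gb3 is not a chord tone.
It is approached by step up from F3 and left by step down to F3.
Step away and step back to the same note — a neighbor tone (upper neighbor).

Bb3 (beat 2) — escape tone; Gb3 (beat 6) — neighbor tone.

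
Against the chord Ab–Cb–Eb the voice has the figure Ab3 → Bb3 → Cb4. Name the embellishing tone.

Bb3 is a passing tone.

The harmony at that moment is Ab minor triad (Ab, Cb, Eb); Bb3 is not a chord tone.
It is approached by step up from Ab3 and left by step up to Cb4.
Step in, step out in the same direction — a passing tone.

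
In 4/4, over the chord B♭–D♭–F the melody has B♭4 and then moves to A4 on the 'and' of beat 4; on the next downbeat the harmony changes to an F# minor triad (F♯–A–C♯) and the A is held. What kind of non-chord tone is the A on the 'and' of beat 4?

The harmony at that moment is B♭ minor triad (B♭, D♭, F); A4 is not a chord tone.
It is approached by step down from B♭4 and then sustained as the same pitch into the next harmony.
Arriving early and becoming a chord tone when the harmony changes — an anticipation.

Anticipation.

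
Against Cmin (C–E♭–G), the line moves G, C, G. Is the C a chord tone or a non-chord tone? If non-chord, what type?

C minor triad contains C, E♭, G; C is the root, so it is a chord tone.

Chord tone (the root of C minor triad).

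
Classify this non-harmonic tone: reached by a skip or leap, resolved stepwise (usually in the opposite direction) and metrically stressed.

Approach: by leap. Departure: by step. Metric position: strong.
Leap in, step out, in a metrically strong position — an appoggiatura. (It is the mirror image of the escape tone, which steps in and leaps out from a weak position.)

Appoggiatura.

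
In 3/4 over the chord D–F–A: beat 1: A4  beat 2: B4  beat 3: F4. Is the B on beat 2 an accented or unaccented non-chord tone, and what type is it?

Unaccented escape tone.

The harmony at that moment is D minor triad (D, F, A); B4 is not a chord tone.
It is approached by step up from A4 and left by leap down to F4.
Step in, leap out — an escape tone.
It falls on a weak beat, so it is unaccented.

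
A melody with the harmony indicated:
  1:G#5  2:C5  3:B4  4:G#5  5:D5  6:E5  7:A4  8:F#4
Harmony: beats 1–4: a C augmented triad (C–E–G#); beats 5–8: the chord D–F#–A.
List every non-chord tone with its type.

B4 (beat 3) — escape tone; E5 (beat 6) — escape tone.

The harmony at that moment is C augmented triad (C, E, G#); B4 is not a chord tone.
It is approached by step down from C5 and left by leap up to G#5.
Step in, leap out — an escape tone.
The harmony at that moment is D major triad (D, F#, A); E5 is not a chord tone.
It is approached by step up from D5 and left by leap down to A4.
Step in, leap out — an escape tone.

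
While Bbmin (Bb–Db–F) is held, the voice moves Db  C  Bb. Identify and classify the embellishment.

The harmony at that moment is Bb minor triad (Bb, Db, F); C is not a chord tone.
It is approached by step down from Db and left by step down to Bb.
Step in, step out in the same direction — a passing tone.

C is a passing tone.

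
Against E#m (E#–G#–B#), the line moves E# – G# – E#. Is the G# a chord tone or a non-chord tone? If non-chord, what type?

E# minor triad contains E#, G#, B#; G# is the third, so it is a chord tone.

Chord tone (the third of E# minor triad).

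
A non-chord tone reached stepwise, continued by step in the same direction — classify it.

Passing tone.

Approach: by step. Departure: by step, continuing in the same direction.
Stepwise on both sides with no change of direction means the note fills in the space between two different chord tones — a passing tone. (Had it turned back to its starting note it would be a neighbor tone instead.)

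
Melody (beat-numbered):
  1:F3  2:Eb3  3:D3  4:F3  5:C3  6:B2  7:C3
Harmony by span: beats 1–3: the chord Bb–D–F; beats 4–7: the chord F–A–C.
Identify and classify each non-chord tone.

The harmony at that moment is Bb major triad (Bb, D, F); Eb3 is not a chord tone.
It is approached by step down from F3 and left by step down to D3.
Step in, step out in the same direction — a passing tone.
The harmony at that moment is F major triad (F, A, C); B2 is not a chord tone.
It is approached by step down from C3 and left by step up to C3.
Step away and step back to the same note — a neighbor tone (lower neighbor).

Eb3 (beat 2) — passing tone; B2 (beat 6) — neighbor tone.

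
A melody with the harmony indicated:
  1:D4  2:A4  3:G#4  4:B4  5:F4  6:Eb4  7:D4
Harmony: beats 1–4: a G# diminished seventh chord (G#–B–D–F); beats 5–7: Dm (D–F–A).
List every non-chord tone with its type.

A4 (beat 2) — appoggiatura; Eb4 (beat 6) — passing tone.

The harmony at that moment is G# diminished seventh chord (G#, B, D, F); A4 is not a chord tone.
It is approached by leap up from D4 and left by step down to G#4.
Leap in, step out — an appoggiatura.
The harmony at that moment is D minor triad (D, F, A); Eb4 is not a chord tone.
It is approached by step down from F4 and left by step down to D4.
Step in, step out in the same direction — a passing tone.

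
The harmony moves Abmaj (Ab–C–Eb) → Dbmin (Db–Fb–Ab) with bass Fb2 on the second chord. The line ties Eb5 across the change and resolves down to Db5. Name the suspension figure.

7–6 suspension.

At the second chord the bass is Fb2. The suspended Eb5 lies a seventh above the bass; after resolving down by step to Db5, the interval above the bass becomes a sixth.
Suspension figures are named by those two intervals: 7–6.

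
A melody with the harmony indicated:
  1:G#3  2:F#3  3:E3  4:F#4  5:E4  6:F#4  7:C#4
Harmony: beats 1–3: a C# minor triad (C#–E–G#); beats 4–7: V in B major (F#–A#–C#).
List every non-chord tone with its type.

The harmony at that moment is C# minor triad (C#, E, G#); F#3 is not a chord tone.
It is approached by step down from G#3 and left by step down to E3.
Step in, step out in the same direction — a passing tone.
The harmony at that moment is F# major triad (F#, A#, C#); E4 is not a chord tone.
It is approached by step down from F#4 and left by step up to F#4.
Step away and step back to the same note — a neighbor tone (lower neighbor).

F#3 (beat 2) — passing tone; E4 (beat 5) — neighbor tone.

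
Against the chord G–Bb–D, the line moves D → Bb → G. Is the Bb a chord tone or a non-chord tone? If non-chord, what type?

G minor triad contains G, Bb, D; Bb is the third, so it is a chord tone.

Chord tone (the third of G minor triad).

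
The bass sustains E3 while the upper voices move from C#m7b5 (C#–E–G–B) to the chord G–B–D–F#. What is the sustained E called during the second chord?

The harmony at that moment is G major seventh chord (G, B, D, F#); E3 is not a chord tone.
It is held over (the same pitch as the preceding E3) and then sustained as the same pitch into the next harmony.
Sustained through a change of harmony — a pedal tone.

Pedal tone (pedal point).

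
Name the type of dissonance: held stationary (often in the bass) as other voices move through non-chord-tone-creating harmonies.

Approach: none. Departure: none — a single pitch is sustained while the chords change around it, passing through harmonies that do not contain it.
No melodic motion at all; the dissonance is created entirely by the moving harmonies against the stationary note — a pedal tone (pedal point).

Pedal tone.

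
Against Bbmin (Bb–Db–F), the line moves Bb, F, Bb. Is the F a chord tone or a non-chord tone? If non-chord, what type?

Chord tone (the fifth of Bb minor triad).

Bb minor triad contains Bb, Db, F; F is the fifth, so it is a chord tone.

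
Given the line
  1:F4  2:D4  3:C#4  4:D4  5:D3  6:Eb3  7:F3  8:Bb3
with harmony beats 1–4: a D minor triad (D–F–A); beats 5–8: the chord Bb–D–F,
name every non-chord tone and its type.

The harmony at that moment is D minor triad (D, F, A); C#4 is not a chord tone.
It is approached by step down from D4 and left by step up to D4.
Step away and step back to the same note — a neighbor tone (lower neighbor).
The harmony at that moment is Bb major triad (Bb, D, F); Eb3 is not a chord tone.
It is approached by step up from D3 and left by step up to F3.
Step in, step out in the same direction — a passing tone.

C#4 (beat 3) — neighbor tone; Eb3 (beat 6) — passing tone.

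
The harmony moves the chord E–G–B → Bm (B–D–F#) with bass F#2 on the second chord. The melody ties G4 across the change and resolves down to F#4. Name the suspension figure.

9–8 suspension.

At the second chord the bass is F#2. The suspended G4 lies a ninth above the bass; after resolving down by step to F#4, the interval above the bass becomes an octave.
Suspension figures are named by those two intervals: 9–8.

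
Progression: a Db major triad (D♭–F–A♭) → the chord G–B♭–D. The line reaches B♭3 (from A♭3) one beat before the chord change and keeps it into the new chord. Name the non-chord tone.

B♭3 is an anticipation.

The harmony at that moment is D♭ major triad (D♭, F, A♭); B♭3 is not a chord tone.
It is approached by step up from A♭3 and then sustained as the same pitch into the next harmony.
Arriving early and becoming a chord tone when the harmony changes — an anticipation.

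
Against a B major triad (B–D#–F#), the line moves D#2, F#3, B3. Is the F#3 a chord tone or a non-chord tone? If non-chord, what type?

Chord tone (the fifth of B major triad).

B major triad contains B, D#, F#; F# is the fifth, so it is a chord tone.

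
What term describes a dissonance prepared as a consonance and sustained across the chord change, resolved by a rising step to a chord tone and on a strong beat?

Retardation.

Approach: by preparation — the pitch is first a chord tone, then held (tied or repeated) while the harmony changes under it. Departure: up by step. Metric position: strong.
A prepared dissonance that resolves upward by step — a retardation. (The same figure resolving downward would be a suspension.)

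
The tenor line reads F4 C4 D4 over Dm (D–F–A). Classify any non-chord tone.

C4 is an appoggiatura.

The harmony at that moment is D minor triad (D, F, A); C4 is not a chord tone.
It is approached by leap down from F4 and left by step up to D4.
Leap in, step out — an appoggiatura.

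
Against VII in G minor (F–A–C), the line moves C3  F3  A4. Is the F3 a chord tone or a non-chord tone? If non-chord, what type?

Chord tone (the root of F major triad).

F major triad contains F, A, C; F is the root, so it is a chord tone.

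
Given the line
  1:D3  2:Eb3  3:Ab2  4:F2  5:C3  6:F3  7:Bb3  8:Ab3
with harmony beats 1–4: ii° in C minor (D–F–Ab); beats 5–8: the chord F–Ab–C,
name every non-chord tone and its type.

Eb3 (beat 2) — escape tone; Bb3 (beat 7) — appoggiatura.

The harmony at that moment is D diminished triad (D, F, Ab); Eb3 is not a chord tone.
It is approached by step up from D3 and left by leap down to Ab2.
Step in, leap out — an escape tone.
The harmony at that moment is F minor triad (F, Ab, C); Bb3 is not a chord tone.
It is approached by leap up from F3 and left by step down to Ab3.
Leap in, step out — an appoggiatura.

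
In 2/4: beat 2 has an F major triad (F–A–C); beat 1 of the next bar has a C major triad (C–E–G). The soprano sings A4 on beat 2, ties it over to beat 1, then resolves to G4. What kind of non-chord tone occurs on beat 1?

The harmony at that moment is C major triad (C, E, G); A4 is not a chord tone.
It is held over (the same pitch as the preceding A4) and left by step down to G4.
Held over from the previous chord and resolving down by step — a suspension.

Suspension.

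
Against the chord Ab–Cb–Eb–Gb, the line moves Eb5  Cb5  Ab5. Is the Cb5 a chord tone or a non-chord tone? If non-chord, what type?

Chord tone (the third of Ab minor seventh chord).

Ab minor seventh chord contains Ab, Cb, Eb, Gb; Cb is the third, so it is a chord tone.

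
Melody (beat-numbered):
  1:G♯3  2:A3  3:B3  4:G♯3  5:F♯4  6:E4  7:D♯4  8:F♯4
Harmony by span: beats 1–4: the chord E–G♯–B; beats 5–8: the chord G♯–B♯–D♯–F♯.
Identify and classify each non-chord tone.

A3 (beat 2) — passing tone; E4 (beat 6) — passing tone.

The harmony at that moment is E major triad (E, G♯, B); A3 is not a chord tone.
It is approached by step up from G♯3 and left by step up to B3.
Step in, step out in the same direction — a passing tone.
The harmony at that moment is G♯ dominant seventh chord (G♯, B♯, D♯, F♯); E4 is not a chord tone.
It is approached by step down from F♯4 and left by step down to D♯4.
Step in, step out in the same direction — a passing tone.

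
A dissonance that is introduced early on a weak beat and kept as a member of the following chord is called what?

Approach: ahead of the chord change (typically by step), so it is dissonant against the current harmony. Departure: none — the same pitch is restated or held and is a chord tone of the new harmony.
Dissonant first, consonant once the harmony catches up: the note simply arrives early — an anticipation. (The reverse timing, consonant first and dissonant after the change, would be a suspension or retardation.)

Anticipation.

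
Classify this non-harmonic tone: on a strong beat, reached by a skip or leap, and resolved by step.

Approach: by leap. Departure: by step. Metric position: strong.
Leap in, step out, in a metrically strong position — an appoggiatura. (It is the mirror image of the escape tone, which steps in and leaps out from a weak position.)

Appoggiatura.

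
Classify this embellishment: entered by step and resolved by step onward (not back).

Passing tone.

Approach: by step. Departure: by step, continuing in the same direction.
Stepwise on both sides with no change of direction means the note fills in the space between two different chord tones — a passing tone. (Had it turned back to its starting note it would be a neighbor tone instead.)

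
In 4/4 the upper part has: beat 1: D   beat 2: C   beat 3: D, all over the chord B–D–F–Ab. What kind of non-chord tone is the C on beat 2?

The harmony at that moment is B diminished seventh chord (B, D, F, Ab); C is not a chord tone.
It is approached by step down from D and left by step up to D.
Step away and step back to the same note — a neighbor tone (lower neighbor).

Lower neighbor tone.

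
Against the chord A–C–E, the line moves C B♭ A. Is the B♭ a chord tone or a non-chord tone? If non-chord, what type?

Non-chord tone — a passing tone.

The harmony at that moment is A minor triad (A, C, E); B♭ is not a chord tone.
It is approached by step down from C and left by step down to A.
Step in, step out in the same direction — a passing tone.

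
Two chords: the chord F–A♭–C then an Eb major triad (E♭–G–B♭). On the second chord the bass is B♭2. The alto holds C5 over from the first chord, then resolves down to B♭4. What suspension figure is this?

At the second chord the bass is B♭2. The suspended C5 lies a ninth above the bass; after resolving down by step to B♭4, the interval above the bass becomes an octave.
Suspension figures are named by those two intervals: 9–8.

9–8 suspension.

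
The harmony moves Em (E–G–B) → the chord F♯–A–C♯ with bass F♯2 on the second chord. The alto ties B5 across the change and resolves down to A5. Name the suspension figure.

At the second chord the bass is F♯2. The suspended B5 lies a fourth above the bass; after resolving down by step to A5, the interval above the bass becomes a third.
Suspension figures are named by those two intervals: 4–3.

4–3 suspension.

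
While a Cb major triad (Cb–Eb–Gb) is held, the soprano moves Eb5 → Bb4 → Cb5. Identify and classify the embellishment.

Bb4 is an appoggiatura.

The harmony at that moment is Cb major triad (Cb, Eb, Gb); Bb4 is not a chord tone.
It is approached by leap down from Eb5 and left by step up to Cb5.
Leap in, step out — an appoggiatura.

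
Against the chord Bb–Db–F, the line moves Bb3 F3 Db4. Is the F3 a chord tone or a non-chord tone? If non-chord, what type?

Chord tone (the fifth of Bb minor triad).

Bb minor triad contains Bb, Db, F; F is the fifth, so it is a chord tone.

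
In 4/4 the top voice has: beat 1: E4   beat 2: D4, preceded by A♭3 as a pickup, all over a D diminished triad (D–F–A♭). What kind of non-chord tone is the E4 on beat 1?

Appoggiatura.

The harmony at that moment is D diminished triad (D, F, A♭); E4 is not a chord tone.
It is approached by leap up from A♭3 and left by step down to D4.
Leap in, step out, metrically accented — an appoggiatura.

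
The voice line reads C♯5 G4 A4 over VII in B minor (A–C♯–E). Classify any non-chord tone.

G4 is an appoggiatura.

The harmony at that moment is A major triad (A, C♯, E); G4 is not a chord tone.
It is approached by leap down from C♯5 and left by step up to A4.
Leap in, step out — an appoggiatura.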